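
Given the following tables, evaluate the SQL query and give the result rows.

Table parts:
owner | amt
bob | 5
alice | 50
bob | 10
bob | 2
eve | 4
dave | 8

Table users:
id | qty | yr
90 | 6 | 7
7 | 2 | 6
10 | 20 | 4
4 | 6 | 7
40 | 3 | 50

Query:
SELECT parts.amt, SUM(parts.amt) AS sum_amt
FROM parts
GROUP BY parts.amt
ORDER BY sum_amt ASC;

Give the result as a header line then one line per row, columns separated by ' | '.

== RESULT ==
parts.amt | sum_amt
2 | 2
4 | 4
5 | 5
8 | 8
10 | 10
50 | 50

Derivation:
After GROUP BY (6 rows):
parts.amt | sum_amt
5 | 5
50 | 50
10 | 10
2 | 2
4 | 4
8 | 8
After ORDER BY (6 rows):
parts.amt | sum_amt
2 | 2
4 | 4
5 | 5
8 | 8
10 | 10
50 | 50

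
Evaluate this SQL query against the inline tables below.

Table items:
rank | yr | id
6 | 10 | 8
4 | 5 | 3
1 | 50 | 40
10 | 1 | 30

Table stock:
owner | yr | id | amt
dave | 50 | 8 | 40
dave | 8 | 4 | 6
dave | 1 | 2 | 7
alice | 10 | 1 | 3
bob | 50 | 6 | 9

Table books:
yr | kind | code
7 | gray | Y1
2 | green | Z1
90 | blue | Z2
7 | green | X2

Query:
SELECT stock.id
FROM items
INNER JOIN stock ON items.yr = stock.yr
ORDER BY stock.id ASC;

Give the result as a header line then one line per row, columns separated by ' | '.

After JOIN stock (4 rows):
items.rank | items.yr | items.id | stock.owner | stock.yr | stock.id | stock.amt
6 | 10 | 8 | alice | 10 | 1 | 3
1 | 50 | 40 | dave | 50 | 8 | 40
1 | 50 | 40 | bob | 50 | 6 | 9
10 | 1 | 30 | dave | 1 | 2 | 7
After SELECT (4 rows):
stock.id
1
8
6
2
After ORDER BY (4 rows):
stock.id
1
2
6
8

== RESULT ==
stock.id
1
2
6
8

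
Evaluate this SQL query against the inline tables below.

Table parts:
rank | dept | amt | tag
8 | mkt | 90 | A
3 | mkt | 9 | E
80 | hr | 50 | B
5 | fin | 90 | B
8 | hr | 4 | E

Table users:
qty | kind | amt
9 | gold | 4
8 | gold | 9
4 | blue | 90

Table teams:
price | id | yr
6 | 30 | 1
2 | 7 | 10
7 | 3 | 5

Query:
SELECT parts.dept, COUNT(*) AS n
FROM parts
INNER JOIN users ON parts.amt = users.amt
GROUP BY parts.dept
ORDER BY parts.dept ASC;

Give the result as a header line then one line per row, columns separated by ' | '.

After JOIN users (4 rows):
parts.rank | parts.dept | parts.amt | parts.tag | users.qty | users.kind | users.amt
8 | mkt | 90 | A | 4 | blue | 90
3 | mkt | 9 | E | 8 | gold | 9
5 | fin | 90 | B | 4 | blue | 90
8 | hr | 4 | E | 9 | gold | 4
After GROUP BY (3 rows):
parts.dept | n
mkt | 2
fin | 1
hr | 1
After ORDER BY (3 rows):
parts.dept | n
fin | 1
hr | 1
mkt | 2

== RESULT ==
parts.dept | n
fin | 1
hr | 1
mkt | 2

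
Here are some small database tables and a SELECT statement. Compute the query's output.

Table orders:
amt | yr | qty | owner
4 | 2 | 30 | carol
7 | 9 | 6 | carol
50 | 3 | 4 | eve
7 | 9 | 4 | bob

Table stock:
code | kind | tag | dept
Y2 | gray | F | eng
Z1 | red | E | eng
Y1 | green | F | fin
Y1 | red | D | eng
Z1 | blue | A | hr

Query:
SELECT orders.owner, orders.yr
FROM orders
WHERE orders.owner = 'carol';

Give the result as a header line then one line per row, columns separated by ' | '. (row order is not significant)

== RESULT ==
orders.owner | orders.yr
carol | 2
carol | 9

Derivation:
After WHERE (2 rows):
orders.amt | orders.yr | orders.qty | orders.owner
4 | 2 | 30 | carol
7 | 9 | 6 | carol
After SELECT (2 rows):
orders.owner | orders.yr
carol | 2
carol | 9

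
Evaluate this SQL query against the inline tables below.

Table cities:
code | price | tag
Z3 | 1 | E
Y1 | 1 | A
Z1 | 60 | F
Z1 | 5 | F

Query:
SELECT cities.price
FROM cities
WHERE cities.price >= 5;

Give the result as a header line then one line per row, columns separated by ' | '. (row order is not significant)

== RESULT ==
cities.price
60
5

Derivation:
After WHERE (2 rows):
cities.code | cities.price | cities.tag
Z1 | 60 | F
Z1 | 5 | F
After SELECT (2 rows):
cities.price
60
5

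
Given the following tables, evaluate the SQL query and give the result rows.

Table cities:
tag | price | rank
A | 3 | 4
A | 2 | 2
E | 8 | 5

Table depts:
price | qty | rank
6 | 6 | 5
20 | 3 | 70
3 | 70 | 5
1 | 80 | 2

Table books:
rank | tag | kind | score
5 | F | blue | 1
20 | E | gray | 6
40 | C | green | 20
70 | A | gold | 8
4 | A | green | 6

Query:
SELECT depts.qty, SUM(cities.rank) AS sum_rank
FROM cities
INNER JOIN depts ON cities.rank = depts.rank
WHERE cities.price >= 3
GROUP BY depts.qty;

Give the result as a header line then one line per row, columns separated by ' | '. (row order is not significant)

After JOIN depts (3 rows):
cities.tag | cities.price | cities.rank | depts.price | depts.qty | depts.rank
A | 2 | 2 | 1 | 80 | 2
E | 8 | 5 | 6 | 6 | 5
E | 8 | 5 | 3 | 70 | 5
After WHERE (2 rows):
cities.tag | cities.price | cities.rank | depts.price | depts.qty | depts.rank
E | 8 | 5 | 6 | 6 | 5
E | 8 | 5 | 3 | 70 | 5
After GROUP BY (2 rows):
depts.qty | sum_rank
6 | 5
70 | 5

== RESULT ==
depts.qty | sum_rank
6 | 5
70 | 5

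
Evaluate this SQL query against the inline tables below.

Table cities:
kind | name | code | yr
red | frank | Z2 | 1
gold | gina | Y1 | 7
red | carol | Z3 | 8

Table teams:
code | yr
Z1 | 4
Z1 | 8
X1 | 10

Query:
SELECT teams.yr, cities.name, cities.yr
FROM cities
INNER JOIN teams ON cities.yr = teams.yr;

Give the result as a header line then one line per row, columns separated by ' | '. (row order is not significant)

After JOIN teams (1 rows):
cities.kind | cities.name | cities.code | cities.yr | teams.code | teams.yr
red | carol | Z3 | 8 | Z1 | 8
After SELECT (1 rows):
teams.yr | cities.name | cities.yr
8 | carol | 8

== RESULT ==
teams.yr | cities.name | cities.yr
8 | carol | 8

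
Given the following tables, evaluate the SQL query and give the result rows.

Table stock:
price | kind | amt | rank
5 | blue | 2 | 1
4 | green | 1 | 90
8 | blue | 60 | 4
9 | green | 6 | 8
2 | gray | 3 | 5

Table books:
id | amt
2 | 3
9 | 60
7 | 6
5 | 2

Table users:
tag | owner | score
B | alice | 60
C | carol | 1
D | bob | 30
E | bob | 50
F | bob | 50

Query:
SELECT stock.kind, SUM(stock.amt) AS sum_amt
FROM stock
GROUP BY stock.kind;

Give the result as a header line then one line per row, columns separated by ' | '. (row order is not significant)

After GROUP BY (3 rows):
stock.kind | sum_amt
blue | 62
green | 7
gray | 3

== RESULT ==
stock.kind | sum_amt
blue | 62
green | 7
gray | 3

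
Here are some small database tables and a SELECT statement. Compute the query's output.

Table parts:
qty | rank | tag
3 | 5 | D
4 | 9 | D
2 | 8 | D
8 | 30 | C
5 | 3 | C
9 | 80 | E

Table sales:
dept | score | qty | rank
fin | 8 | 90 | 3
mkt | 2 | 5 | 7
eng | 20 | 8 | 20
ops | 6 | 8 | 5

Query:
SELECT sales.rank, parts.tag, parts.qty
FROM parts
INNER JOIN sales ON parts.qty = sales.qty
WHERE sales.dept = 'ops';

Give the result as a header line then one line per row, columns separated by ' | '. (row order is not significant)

== RESULT ==
sales.rank | parts.tag | parts.qty
5 | C | 8

Derivation:
After JOIN sales (3 rows):
parts.qty | parts.rank | parts.tag | sales.dept | sales.score | sales.qty | sales.rank
8 | 30 | C | eng | 20 | 8 | 20
8 | 30 | C | ops | 6 | 8 | 5
5 | 3 | C | mkt | 2 | 5 | 7
After WHERE (1 rows):
parts.qty | parts.rank | parts.tag | sales.dept | sales.score | sales.qty | sales.rank
8 | 30 | C | ops | 6 | 8 | 5
After SELECT (1 rows):
sales.rank | parts.tag | parts.qty
5 | C | 8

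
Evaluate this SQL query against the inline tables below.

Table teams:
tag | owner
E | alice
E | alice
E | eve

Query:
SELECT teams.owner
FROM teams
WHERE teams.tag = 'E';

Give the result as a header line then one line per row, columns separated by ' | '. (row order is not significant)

== RESULT ==
teams.owner
alice
alice
eve

Derivation:
After WHERE (3 rows):
teams.tag | teams.owner
E | alice
E | alice
E | eve
After SELECT (3 rows):
teams.owner
alice
alice
eve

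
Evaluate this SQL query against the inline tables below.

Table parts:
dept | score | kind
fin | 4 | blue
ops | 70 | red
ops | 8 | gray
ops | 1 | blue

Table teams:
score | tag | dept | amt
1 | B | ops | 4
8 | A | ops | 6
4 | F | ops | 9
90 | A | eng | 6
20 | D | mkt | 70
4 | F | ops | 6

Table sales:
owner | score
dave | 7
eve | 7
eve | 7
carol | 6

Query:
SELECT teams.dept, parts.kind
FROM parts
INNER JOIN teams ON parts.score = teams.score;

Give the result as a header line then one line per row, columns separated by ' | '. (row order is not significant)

== RESULT ==
teams.dept | parts.kind
ops | blue
ops | blue
ops | gray
ops | blue

Derivation:
After JOIN teams (4 rows):
parts.dept | parts.score | parts.kind | teams.score | teams.tag | teams.dept | teams.amt
fin | 4 | blue | 4 | F | ops | 9
fin | 4 | blue | 4 | F | ops | 6
ops | 8 | gray | 8 | A | ops | 6
ops | 1 | blue | 1 | B | ops | 4
After SELECT (4 rows):
teams.dept | parts.kind
ops | blue
ops | blue
ops | gray
ops | blue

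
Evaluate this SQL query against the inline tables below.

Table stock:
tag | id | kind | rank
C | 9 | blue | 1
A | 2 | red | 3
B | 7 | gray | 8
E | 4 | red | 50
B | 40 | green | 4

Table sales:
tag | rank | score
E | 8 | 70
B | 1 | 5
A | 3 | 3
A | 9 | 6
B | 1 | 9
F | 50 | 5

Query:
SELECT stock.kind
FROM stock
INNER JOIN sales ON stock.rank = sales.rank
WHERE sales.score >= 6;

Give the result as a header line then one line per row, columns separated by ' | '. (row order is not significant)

== RESULT ==
stock.kind
blue
gray

Derivation:
After JOIN sales (5 rows):
stock.tag | stock.id | stock.kind | stock.rank | sales.tag | sales.rank | sales.score
C | 9 | blue | 1 | B | 1 | 5
C | 9 | blue | 1 | B | 1 | 9
A | 2 | red | 3 | A | 3 | 3
B | 7 | gray | 8 | E | 8 | 70
E | 4 | red | 50 | F | 50 | 5
After WHERE (2 rows):
stock.tag | stock.id | stock.kind | stock.rank | sales.tag | sales.rank | sales.score
C | 9 | blue | 1 | B | 1 | 9
B | 7 | gray | 8 | E | 8 | 70
After SELECT (2 rows):
stock.kind
blue
gray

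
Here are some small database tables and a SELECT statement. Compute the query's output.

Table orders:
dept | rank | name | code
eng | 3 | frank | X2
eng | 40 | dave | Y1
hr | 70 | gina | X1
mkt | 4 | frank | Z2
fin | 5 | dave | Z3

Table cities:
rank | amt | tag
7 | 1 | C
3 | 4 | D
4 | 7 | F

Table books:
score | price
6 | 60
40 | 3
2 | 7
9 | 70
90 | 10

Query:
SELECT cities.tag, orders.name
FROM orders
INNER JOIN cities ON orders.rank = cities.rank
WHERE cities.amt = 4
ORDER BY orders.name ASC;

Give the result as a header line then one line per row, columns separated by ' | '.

== RESULT ==
cities.tag | orders.name
D | frank

Derivation:
After JOIN cities (2 rows):
orders.dept | orders.rank | orders.name | orders.code | cities.rank | cities.amt | cities.tag
eng | 3 | frank | X2 | 3 | 4 | D
mkt | 4 | frank | Z2 | 4 | 7 | F
After WHERE (1 rows):
orders.dept | orders.rank | orders.name | orders.code | cities.rank | cities.amt | cities.tag
eng | 3 | frank | X2 | 3 | 4 | D
After SELECT (1 rows):
cities.tag | orders.name
D | frank
After ORDER BY (1 rows):
cities.tag | orders.name
D | frank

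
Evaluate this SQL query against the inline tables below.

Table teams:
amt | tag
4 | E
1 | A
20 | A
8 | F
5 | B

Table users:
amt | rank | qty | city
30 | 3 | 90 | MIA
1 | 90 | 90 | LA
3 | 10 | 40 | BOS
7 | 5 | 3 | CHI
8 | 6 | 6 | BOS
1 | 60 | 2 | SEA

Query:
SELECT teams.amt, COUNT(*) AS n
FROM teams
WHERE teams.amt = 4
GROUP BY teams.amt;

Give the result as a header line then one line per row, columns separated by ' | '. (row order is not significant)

After WHERE (1 rows):
teams.amt | teams.tag
4 | E
After GROUP BY (1 rows):
teams.amt | n
4 | 1

== RESULT ==
teams.amt | n
4 | 1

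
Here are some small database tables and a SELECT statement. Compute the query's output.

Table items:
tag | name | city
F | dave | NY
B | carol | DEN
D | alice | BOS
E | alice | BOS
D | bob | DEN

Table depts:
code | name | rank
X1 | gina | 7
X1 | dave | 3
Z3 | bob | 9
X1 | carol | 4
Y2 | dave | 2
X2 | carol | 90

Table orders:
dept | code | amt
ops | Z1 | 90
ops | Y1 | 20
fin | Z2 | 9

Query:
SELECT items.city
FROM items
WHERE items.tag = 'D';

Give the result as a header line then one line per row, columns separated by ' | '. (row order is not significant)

== RESULT ==
items.city
BOS
DEN

Derivation:
After WHERE (2 rows):
items.tag | items.name | items.city
D | alice | BOS
D | bob | DEN
After SELECT (2 rows):
items.city
BOS
DEN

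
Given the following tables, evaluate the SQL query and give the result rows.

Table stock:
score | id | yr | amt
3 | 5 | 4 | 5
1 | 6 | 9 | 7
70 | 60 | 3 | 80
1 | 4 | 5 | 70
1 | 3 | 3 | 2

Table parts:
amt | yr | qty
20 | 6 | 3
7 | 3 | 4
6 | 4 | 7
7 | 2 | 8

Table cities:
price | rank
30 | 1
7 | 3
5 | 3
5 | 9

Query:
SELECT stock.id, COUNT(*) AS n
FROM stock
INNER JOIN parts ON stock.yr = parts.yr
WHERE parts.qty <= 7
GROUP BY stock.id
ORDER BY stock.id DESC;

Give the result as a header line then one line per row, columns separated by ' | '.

== RESULT ==
stock.id | n
60 | 1
5 | 1
3 | 1

Derivation:
After JOIN parts (3 rows):
stock.score | stock.id | stock.yr | stock.amt | parts.amt | parts.yr | parts.qty
3 | 5 | 4 | 5 | 6 | 4 | 7
70 | 60 | 3 | 80 | 7 | 3 | 4
1 | 3 | 3 | 2 | 7 | 3 | 4
After WHERE (3 rows):
stock.score | stock.id | stock.yr | stock.amt | parts.amt | parts.yr | parts.qty
3 | 5 | 4 | 5 | 6 | 4 | 7
70 | 60 | 3 | 80 | 7 | 3 | 4
1 | 3 | 3 | 2 | 7 | 3 | 4
After GROUP BY (3 rows):
stock.id | n
5 | 1
60 | 1
3 | 1
After ORDER BY (3 rows):
stock.id | n
60 | 1
5 | 1
3 | 1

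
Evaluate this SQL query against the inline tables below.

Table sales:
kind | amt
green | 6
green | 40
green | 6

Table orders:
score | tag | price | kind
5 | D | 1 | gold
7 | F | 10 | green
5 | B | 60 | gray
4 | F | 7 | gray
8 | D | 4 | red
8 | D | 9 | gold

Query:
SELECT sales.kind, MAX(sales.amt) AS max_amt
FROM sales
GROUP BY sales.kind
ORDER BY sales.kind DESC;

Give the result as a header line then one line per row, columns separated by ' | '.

== RESULT ==
sales.kind | max_amt
green | 40

Derivation:
After GROUP BY (1 rows):
sales.kind | max_amt
green | 40
After ORDER BY (1 rows):
sales.kind | max_amt
green | 40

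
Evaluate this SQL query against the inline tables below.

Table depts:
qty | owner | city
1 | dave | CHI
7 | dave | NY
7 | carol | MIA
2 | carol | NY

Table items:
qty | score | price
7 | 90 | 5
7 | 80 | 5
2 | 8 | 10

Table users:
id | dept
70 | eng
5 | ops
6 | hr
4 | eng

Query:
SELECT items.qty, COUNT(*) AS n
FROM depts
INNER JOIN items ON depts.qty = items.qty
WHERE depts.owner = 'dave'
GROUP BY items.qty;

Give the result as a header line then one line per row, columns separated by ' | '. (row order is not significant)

== RESULT ==
items.qty | n
7 | 2

Derivation:
After JOIN items (5 rows):
depts.qty | depts.owner | depts.city | items.qty | items.score | items.price
7 | dave | NY | 7 | 90 | 5
7 | dave | NY | 7 | 80 | 5
7 | carol | MIA | 7 | 90 | 5
7 | carol | MIA | 7 | 80 | 5
2 | carol | NY | 2 | 8 | 10
After WHERE (2 rows):
depts.qty | depts.owner | depts.city | items.qty | items.score | items.price
7 | dave | NY | 7 | 90 | 5
7 | dave | NY | 7 | 80 | 5
After GROUP BY (1 rows):
items.qty | n
7 | 2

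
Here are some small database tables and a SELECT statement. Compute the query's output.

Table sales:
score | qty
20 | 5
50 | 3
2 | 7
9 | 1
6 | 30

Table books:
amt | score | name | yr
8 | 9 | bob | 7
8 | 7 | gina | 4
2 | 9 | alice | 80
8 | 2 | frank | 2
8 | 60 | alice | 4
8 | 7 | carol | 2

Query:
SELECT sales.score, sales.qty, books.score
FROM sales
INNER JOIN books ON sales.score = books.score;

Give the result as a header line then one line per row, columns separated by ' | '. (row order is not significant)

== RESULT ==
sales.score | sales.qty | books.score
2 | 7 | 2
9 | 1 | 9
9 | 1 | 9

Derivation:
After JOIN books (3 rows):
sales.score | sales.qty | books.amt | books.score | books.name | books.yr
2 | 7 | 8 | 2 | frank | 2
9 | 1 | 8 | 9 | bob | 7
9 | 1 | 2 | 9 | alice | 80
After SELECT (3 rows):
sales.score | sales.qty | books.score
2 | 7 | 2
9 | 1 | 9
9 | 1 | 9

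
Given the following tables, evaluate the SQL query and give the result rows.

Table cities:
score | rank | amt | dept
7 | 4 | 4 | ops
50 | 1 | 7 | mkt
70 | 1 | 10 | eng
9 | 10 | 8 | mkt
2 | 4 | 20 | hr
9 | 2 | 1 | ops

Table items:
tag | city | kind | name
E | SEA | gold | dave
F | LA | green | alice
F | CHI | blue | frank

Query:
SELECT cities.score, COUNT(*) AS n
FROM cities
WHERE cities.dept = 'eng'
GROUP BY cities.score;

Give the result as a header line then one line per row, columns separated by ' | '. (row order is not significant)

== RESULT ==
cities.score | n
70 | 1

Derivation:
After WHERE (1 rows):
cities.score | cities.rank | cities.amt | cities.dept
70 | 1 | 10 | eng
After GROUP BY (1 rows):
cities.score | n
70 | 1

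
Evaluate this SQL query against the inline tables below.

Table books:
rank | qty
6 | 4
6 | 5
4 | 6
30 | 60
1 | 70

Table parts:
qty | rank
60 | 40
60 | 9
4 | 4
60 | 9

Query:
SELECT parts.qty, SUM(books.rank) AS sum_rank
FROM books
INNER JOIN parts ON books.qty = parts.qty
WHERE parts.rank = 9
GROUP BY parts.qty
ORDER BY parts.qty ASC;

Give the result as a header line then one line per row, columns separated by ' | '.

After JOIN parts (4 rows):
books.rank | books.qty | parts.qty | parts.rank
6 | 4 | 4 | 4
30 | 60 | 60 | 40
30 | 60 | 60 | 9
30 | 60 | 60 | 9
After WHERE (2 rows):
books.rank | books.qty | parts.qty | parts.rank
30 | 60 | 60 | 9
30 | 60 | 60 | 9
After GROUP BY (1 rows):
parts.qty | sum_rank
60 | 60
After ORDER BY (1 rows):
parts.qty | sum_rank
60 | 60

== RESULT ==
parts.qty | sum_rank
60 | 60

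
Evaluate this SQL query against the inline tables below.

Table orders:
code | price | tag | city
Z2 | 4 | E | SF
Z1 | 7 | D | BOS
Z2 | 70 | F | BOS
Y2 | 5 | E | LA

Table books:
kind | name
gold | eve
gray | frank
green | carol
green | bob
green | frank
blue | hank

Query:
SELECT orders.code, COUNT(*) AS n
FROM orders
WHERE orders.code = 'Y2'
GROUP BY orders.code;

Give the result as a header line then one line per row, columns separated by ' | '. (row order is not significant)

== RESULT ==
orders.code | n
Y2 | 1

Derivation:
After WHERE (1 rows):
orders.code | orders.price | orders.tag | orders.city
Y2 | 5 | E | LA
After GROUP BY (1 rows):
orders.code | n
Y2 | 1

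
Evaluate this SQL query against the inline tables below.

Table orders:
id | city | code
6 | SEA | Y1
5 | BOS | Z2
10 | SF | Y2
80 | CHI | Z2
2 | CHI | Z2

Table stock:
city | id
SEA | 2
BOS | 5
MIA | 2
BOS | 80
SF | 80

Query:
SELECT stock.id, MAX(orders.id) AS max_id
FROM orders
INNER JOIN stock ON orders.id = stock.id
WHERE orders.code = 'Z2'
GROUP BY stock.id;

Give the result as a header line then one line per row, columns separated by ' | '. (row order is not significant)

== RESULT ==
stock.id | max_id
5 | 5
80 | 80
2 | 2

Derivation:
After JOIN stock (5 rows):
orders.id | orders.city | orders.code | stock.city | stock.id
5 | BOS | Z2 | BOS | 5
80 | CHI | Z2 | BOS | 80
80 | CHI | Z2 | SF | 80
2 | CHI | Z2 | SEA | 2
2 | CHI | Z2 | MIA | 2
After WHERE (5 rows):
orders.id | orders.city | orders.code | stock.city | stock.id
5 | BOS | Z2 | BOS | 5
80 | CHI | Z2 | BOS | 80
80 | CHI | Z2 | SF | 80
2 | CHI | Z2 | SEA | 2
2 | CHI | Z2 | MIA | 2
After GROUP BY (3 rows):
stock.id | max_id
5 | 5
80 | 80
2 | 2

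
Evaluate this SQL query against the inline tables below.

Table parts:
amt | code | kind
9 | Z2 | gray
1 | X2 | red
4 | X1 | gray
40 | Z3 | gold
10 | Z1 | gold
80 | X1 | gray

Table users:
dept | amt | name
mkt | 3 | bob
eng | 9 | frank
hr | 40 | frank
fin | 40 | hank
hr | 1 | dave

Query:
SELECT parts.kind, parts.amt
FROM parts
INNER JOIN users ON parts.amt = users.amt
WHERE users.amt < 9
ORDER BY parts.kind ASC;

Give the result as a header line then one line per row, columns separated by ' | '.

== RESULT ==
parts.kind | parts.amt
red | 1

Derivation:
After JOIN users (4 rows):
parts.amt | parts.code | parts.kind | users.dept | users.amt | users.name
9 | Z2 | gray | eng | 9 | frank
1 | X2 | red | hr | 1 | dave
40 | Z3 | gold | hr | 40 | frank
40 | Z3 | gold | fin | 40 | hank
After WHERE (1 rows):
parts.amt | parts.code | parts.kind | users.dept | users.amt | users.name
1 | X2 | red | hr | 1 | dave
After SELECT (1 rows):
parts.kind | parts.amt
red | 1
After ORDER BY (1 rows):
parts.kind | parts.amt
red | 1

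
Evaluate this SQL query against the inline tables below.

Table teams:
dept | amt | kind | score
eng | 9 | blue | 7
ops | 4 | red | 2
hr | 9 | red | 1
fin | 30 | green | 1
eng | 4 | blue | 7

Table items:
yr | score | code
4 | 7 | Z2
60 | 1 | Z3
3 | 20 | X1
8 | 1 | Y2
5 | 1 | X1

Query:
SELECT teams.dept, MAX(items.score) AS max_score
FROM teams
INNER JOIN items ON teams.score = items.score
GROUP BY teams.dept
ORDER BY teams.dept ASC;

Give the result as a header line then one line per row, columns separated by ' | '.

After JOIN items (8 rows):
teams.dept | teams.amt | teams.kind | teams.score | items.yr | items.score | items.code
eng | 9 | blue | 7 | 4 | 7 | Z2
hr | 9 | red | 1 | 60 | 1 | Z3
hr | 9 | red | 1 | 8 | 1 | Y2
hr | 9 | red | 1 | 5 | 1 | X1
fin | 30 | green | 1 | 60 | 1 | Z3
fin | 30 | green | 1 | 8 | 1 | Y2
fin | 30 | green | 1 | 5 | 1 | X1
eng | 4 | blue | 7 | 4 | 7 | Z2
After GROUP BY (3 rows):
teams.dept | max_score
eng | 7
hr | 1
fin | 1
After ORDER BY (3 rows):
teams.dept | max_score
eng | 7
fin | 1
hr | 1

== RESULT ==
teams.dept | max_score
eng | 7
fin | 1
hr | 1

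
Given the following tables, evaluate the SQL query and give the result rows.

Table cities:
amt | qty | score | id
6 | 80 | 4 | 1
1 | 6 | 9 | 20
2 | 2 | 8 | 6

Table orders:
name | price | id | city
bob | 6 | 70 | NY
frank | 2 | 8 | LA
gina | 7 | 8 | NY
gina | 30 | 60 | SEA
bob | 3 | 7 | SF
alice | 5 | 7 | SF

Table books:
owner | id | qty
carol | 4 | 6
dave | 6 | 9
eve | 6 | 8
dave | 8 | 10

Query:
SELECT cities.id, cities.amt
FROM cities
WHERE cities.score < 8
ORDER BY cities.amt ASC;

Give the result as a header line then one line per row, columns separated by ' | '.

== RESULT ==
cities.id | cities.amt
1 | 6

Derivation:
After WHERE (1 rows):
cities.amt | cities.qty | cities.score | cities.id
6 | 80 | 4 | 1
After SELECT (1 rows):
cities.id | cities.amt
1 | 6
After ORDER BY (1 rows):
cities.id | cities.amt
1 | 6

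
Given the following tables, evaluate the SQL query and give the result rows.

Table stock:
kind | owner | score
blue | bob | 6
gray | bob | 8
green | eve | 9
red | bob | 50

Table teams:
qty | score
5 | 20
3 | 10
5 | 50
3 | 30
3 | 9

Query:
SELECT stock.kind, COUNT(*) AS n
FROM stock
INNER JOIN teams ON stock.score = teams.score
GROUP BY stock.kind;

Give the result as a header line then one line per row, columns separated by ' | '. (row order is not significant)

== RESULT ==
stock.kind | n
green | 1
red | 1

Derivation:
After JOIN teams (2 rows):
stock.kind | stock.owner | stock.score | teams.qty | teams.score
green | eve | 9 | 3 | 9
red | bob | 50 | 5 | 50
After GROUP BY (2 rows):
stock.kind | n
green | 1
red | 1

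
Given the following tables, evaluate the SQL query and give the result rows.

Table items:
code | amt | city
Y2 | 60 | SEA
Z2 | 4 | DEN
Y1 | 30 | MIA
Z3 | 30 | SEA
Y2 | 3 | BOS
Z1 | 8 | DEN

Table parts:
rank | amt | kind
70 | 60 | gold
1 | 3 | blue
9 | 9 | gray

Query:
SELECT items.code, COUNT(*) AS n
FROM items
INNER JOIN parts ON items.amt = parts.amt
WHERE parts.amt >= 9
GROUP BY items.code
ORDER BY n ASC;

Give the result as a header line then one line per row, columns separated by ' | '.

== RESULT ==
items.code | n
Y2 | 1

Derivation:
After JOIN parts (2 rows):
items.code | items.amt | items.city | parts.rank | parts.amt | parts.kind
Y2 | 60 | SEA | 70 | 60 | gold
Y2 | 3 | BOS | 1 | 3 | blue
After WHERE (1 rows):
items.code | items.amt | items.city | parts.rank | parts.amt | parts.kind
Y2 | 60 | SEA | 70 | 60 | gold
After GROUP BY (1 rows):
items.code | n
Y2 | 1
After ORDER BY (1 rows):
items.code | n
Y2 | 1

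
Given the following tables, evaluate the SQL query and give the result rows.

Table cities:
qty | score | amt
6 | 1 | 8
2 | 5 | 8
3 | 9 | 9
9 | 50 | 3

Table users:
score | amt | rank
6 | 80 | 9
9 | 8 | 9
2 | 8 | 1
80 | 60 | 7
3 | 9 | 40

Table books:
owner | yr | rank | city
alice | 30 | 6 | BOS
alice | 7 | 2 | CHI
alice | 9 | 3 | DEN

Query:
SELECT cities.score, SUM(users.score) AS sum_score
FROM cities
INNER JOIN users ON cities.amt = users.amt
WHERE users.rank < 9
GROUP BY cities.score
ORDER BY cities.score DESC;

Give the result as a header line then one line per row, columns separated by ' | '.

== RESULT ==
cities.score | sum_score
5 | 2
1 | 2

Derivation:
After JOIN users (5 rows):
cities.qty | cities.score | cities.amt | users.score | users.amt | users.rank
6 | 1 | 8 | 9 | 8 | 9
6 | 1 | 8 | 2 | 8 | 1
2 | 5 | 8 | 9 | 8 | 9
2 | 5 | 8 | 2 | 8 | 1
3 | 9 | 9 | 3 | 9 | 40
After WHERE (2 rows):
cities.qty | cities.score | cities.amt | users.score | users.amt | users.rank
6 | 1 | 8 | 2 | 8 | 1
2 | 5 | 8 | 2 | 8 | 1
After GROUP BY (2 rows):
cities.score | sum_score
1 | 2
5 | 2
After ORDER BY (2 rows):
cities.score | sum_score
5 | 2
1 | 2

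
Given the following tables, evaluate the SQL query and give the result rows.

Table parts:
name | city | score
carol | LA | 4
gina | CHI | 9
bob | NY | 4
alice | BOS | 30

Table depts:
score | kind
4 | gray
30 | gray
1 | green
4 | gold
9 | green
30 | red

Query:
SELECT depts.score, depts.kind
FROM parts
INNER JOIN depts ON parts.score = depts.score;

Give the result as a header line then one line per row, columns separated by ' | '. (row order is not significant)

== RESULT ==
depts.score | depts.kind
4 | gray
4 | gold
9 | green
4 | gray
4 | gold
30 | gray
30 | red

Derivation:
After JOIN depts (7 rows):
parts.name | parts.city | parts.score | depts.score | depts.kind
carol | LA | 4 | 4 | gray
carol | LA | 4 | 4 | gold
gina | CHI | 9 | 9 | green
bob | NY | 4 | 4 | gray
bob | NY | 4 | 4 | gold
alice | BOS | 30 | 30 | gray
alice | BOS | 30 | 30 | red
After SELECT (7 rows):
depts.score | depts.kind
4 | gray
4 | gold
9 | green
4 | gray
4 | gold
30 | gray
30 | red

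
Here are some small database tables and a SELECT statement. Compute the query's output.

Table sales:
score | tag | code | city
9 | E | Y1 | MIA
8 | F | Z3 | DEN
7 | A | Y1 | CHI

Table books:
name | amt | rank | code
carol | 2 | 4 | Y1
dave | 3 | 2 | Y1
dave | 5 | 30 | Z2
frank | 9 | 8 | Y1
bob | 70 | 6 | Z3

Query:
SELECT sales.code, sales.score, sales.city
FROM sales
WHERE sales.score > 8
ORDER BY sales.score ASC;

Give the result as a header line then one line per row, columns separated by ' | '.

== RESULT ==
sales.code | sales.score | sales.city
Y1 | 9 | MIA

Derivation:
After WHERE (1 rows):
sales.score | sales.tag | sales.code | sales.city
9 | E | Y1 | MIA
After SELECT (1 rows):
sales.code | sales.score | sales.city
Y1 | 9 | MIA
After ORDER BY (1 rows):
sales.code | sales.score | sales.city
Y1 | 9 | MIA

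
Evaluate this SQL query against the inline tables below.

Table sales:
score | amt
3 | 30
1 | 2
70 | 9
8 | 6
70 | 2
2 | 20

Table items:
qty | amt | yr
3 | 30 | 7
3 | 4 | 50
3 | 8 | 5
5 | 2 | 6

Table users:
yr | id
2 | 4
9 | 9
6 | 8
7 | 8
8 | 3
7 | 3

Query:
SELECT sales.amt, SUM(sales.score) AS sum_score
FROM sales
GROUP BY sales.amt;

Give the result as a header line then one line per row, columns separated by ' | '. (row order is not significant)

After GROUP BY (5 rows):
sales.amt | sum_score
30 | 3
2 | 71
9 | 70
6 | 8
20 | 2

== RESULT ==
sales.amt | sum_score
30 | 3
2 | 71
9 | 70
6 | 8
20 | 2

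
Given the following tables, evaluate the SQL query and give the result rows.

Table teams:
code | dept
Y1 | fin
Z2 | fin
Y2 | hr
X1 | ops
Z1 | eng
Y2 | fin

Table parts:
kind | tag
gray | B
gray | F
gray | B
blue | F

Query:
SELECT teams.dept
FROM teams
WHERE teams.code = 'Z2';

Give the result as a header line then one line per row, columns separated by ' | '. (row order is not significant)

== RESULT ==
teams.dept
fin

Derivation:
After WHERE (1 rows):
teams.code | teams.dept
Z2 | fin
After SELECT (1 rows):
teams.dept
fin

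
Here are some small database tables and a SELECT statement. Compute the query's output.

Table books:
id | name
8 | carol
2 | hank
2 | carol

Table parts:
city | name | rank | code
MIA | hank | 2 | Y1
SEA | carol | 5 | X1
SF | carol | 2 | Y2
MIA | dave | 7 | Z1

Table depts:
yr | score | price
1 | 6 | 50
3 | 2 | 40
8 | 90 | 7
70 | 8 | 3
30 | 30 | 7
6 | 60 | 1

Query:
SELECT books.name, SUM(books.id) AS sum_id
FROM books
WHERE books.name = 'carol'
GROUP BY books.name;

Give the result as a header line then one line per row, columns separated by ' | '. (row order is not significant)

After WHERE (2 rows):
books.id | books.name
8 | carol
2 | carol
After GROUP BY (1 rows):
books.name | sum_id
carol | 10

== RESULT ==
books.name | sum_id
carol | 10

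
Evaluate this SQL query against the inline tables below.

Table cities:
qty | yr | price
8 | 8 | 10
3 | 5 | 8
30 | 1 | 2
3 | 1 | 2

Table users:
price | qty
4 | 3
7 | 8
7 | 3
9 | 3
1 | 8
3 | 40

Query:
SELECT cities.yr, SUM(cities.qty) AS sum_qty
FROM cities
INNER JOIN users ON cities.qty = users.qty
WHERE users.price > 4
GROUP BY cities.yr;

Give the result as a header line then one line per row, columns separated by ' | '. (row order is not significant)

== RESULT ==
cities.yr | sum_qty
8 | 8
5 | 6
1 | 6

Derivation:
After JOIN users (8 rows):
cities.qty | cities.yr | cities.price | users.price | users.qty
8 | 8 | 10 | 7 | 8
8 | 8 | 10 | 1 | 8
3 | 5 | 8 | 4 | 3
3 | 5 | 8 | 7 | 3
3 | 5 | 8 | 9 | 3
3 | 1 | 2 | 4 | 3
3 | 1 | 2 | 7 | 3
3 | 1 | 2 | 9 | 3
After WHERE (5 rows):
cities.qty | cities.yr | cities.price | users.price | users.qty
8 | 8 | 10 | 7 | 8
3 | 5 | 8 | 7 | 3
3 | 5 | 8 | 9 | 3
3 | 1 | 2 | 7 | 3
3 | 1 | 2 | 9 | 3
After GROUP BY (3 rows):
cities.yr | sum_qty
8 | 8
5 | 6
1 | 6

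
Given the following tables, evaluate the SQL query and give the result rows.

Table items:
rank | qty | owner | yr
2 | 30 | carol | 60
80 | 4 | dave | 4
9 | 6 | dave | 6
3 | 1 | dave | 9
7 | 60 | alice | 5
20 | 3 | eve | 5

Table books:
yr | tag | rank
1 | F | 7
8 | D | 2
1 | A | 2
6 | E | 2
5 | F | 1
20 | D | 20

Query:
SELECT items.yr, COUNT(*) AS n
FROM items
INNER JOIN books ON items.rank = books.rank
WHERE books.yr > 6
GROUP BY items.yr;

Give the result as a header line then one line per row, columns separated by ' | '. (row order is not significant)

After JOIN books (5 rows):
items.rank | items.qty | items.owner | items.yr | books.yr | books.tag | books.rank
2 | 30 | carol | 60 | 8 | D | 2
2 | 30 | carol | 60 | 1 | A | 2
2 | 30 | carol | 60 | 6 | E | 2
7 | 60 | alice | 5 | 1 | F | 7
20 | 3 | eve | 5 | 20 | D | 20
After WHERE (2 rows):
items.rank | items.qty | items.owner | items.yr | books.yr | books.tag | books.rank
2 | 30 | carol | 60 | 8 | D | 2
20 | 3 | eve | 5 | 20 | D | 20
After GROUP BY (2 rows):
items.yr | n
60 | 1
5 | 1

== RESULT ==
items.yr | n
60 | 1
5 | 1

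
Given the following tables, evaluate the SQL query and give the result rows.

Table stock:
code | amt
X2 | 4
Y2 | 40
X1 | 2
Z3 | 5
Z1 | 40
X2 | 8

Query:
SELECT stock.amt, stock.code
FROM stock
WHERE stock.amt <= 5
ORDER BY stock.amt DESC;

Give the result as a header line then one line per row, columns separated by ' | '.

== RESULT ==
stock.amt | stock.code
5 | Z3
4 | X2
2 | X1

Derivation:
After WHERE (3 rows):
stock.code | stock.amt
X2 | 4
X1 | 2
Z3 | 5
After SELECT (3 rows):
stock.amt | stock.code
4 | X2
2 | X1
5 | Z3
After ORDER BY (3 rows):
stock.amt | stock.code
5 | Z3
4 | X2
2 | X1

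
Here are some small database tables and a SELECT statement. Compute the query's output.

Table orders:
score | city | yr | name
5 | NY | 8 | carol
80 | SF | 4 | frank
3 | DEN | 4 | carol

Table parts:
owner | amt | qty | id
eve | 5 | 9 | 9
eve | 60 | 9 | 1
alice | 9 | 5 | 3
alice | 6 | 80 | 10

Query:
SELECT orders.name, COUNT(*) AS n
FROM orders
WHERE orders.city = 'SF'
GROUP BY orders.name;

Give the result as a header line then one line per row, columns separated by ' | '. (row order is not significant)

After WHERE (1 rows):
orders.score | orders.city | orders.yr | orders.name
80 | SF | 4 | frank
After GROUP BY (1 rows):
orders.name | n
frank | 1

== RESULT ==
orders.name | n
frank | 1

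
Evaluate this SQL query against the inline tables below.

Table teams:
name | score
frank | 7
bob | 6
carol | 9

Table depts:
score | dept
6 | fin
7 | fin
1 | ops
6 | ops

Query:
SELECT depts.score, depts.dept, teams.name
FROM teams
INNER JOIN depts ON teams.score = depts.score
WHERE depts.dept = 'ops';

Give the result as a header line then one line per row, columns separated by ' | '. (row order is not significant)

== RESULT ==
depts.score | depts.dept | teams.name
6 | ops | bob

Derivation:
After JOIN depts (3 rows):
teams.name | teams.score | depts.score | depts.dept
frank | 7 | 7 | fin
bob | 6 | 6 | fin
bob | 6 | 6 | ops
After WHERE (1 rows):
teams.name | teams.score | depts.score | depts.dept
bob | 6 | 6 | ops
After SELECT (1 rows):
depts.score | depts.dept | teams.name
6 | ops | bob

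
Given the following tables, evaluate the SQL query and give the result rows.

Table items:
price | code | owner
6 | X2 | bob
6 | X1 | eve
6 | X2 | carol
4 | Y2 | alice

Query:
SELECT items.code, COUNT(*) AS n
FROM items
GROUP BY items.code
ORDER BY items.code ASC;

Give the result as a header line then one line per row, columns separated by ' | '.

== RESULT ==
items.code | n
X1 | 1
X2 | 2
Y2 | 1

Derivation:
After GROUP BY (3 rows):
items.code | n
X2 | 2
X1 | 1
Y2 | 1
After ORDER BY (3 rows):
items.code | n
X1 | 1
X2 | 2
Y2 | 1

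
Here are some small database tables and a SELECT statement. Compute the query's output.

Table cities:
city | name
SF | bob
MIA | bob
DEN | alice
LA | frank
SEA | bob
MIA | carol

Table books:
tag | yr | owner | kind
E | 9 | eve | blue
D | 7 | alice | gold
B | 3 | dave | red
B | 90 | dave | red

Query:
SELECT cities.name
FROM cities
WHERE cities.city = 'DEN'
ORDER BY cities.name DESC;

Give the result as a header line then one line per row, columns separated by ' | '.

After WHERE (1 rows):
cities.city | cities.name
DEN | alice
After SELECT (1 rows):
cities.name
alice
After ORDER BY (1 rows):
cities.name
alice

== RESULT ==
cities.name
alice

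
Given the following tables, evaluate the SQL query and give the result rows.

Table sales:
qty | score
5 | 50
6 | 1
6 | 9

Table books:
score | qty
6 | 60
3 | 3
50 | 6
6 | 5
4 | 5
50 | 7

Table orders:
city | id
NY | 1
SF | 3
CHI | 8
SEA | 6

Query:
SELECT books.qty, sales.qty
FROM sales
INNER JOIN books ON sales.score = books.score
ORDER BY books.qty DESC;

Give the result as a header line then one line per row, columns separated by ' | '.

== RESULT ==
books.qty | sales.qty
7 | 5
6 | 5

Derivation:
After JOIN books (2 rows):
sales.qty | sales.score | books.score | books.qty
5 | 50 | 50 | 6
5 | 50 | 50 | 7
After SELECT (2 rows):
books.qty | sales.qty
6 | 5
7 | 5
After ORDER BY (2 rows):
books.qty | sales.qty
7 | 5
6 | 5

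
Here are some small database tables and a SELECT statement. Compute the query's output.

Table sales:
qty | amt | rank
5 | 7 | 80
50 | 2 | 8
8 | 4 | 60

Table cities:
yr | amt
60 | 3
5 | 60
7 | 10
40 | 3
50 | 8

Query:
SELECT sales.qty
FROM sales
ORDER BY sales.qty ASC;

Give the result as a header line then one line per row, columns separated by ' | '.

After SELECT (3 rows):
sales.qty
5
50
8
After ORDER BY (3 rows):
sales.qty
5
8
50

== RESULT ==
sales.qty
5
8
50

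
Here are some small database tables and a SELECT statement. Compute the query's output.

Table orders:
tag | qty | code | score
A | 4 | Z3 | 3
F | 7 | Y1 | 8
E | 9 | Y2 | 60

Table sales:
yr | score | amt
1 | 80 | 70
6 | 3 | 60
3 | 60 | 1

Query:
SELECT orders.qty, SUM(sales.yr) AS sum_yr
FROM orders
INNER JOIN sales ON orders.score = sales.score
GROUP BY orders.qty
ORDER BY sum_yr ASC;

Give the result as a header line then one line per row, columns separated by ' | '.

== RESULT ==
orders.qty | sum_yr
9 | 3
4 | 6

Derivation:
After JOIN sales (2 rows):
orders.tag | orders.qty | orders.code | orders.score | sales.yr | sales.score | sales.amt
A | 4 | Z3 | 3 | 6 | 3 | 60
E | 9 | Y2 | 60 | 3 | 60 | 1
After GROUP BY (2 rows):
orders.qty | sum_yr
4 | 6
9 | 3
After ORDER BY (2 rows):
orders.qty | sum_yr
9 | 3
4 | 6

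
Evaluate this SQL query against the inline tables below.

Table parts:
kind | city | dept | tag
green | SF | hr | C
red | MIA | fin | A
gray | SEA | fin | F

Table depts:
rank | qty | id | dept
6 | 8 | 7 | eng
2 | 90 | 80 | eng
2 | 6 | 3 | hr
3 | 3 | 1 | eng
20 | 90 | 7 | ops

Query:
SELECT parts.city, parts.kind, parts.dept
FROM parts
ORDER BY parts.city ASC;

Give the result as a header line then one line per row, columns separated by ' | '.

== RESULT ==
parts.city | parts.kind | parts.dept
MIA | red | fin
SEA | gray | fin
SF | green | hr

Derivation:
After SELECT (3 rows):
parts.city | parts.kind | parts.dept
SF | green | hr
MIA | red | fin
SEA | gray | fin
After ORDER BY (3 rows):
parts.city | parts.kind | parts.dept
MIA | red | fin
SEA | gray | fin
SF | green | hr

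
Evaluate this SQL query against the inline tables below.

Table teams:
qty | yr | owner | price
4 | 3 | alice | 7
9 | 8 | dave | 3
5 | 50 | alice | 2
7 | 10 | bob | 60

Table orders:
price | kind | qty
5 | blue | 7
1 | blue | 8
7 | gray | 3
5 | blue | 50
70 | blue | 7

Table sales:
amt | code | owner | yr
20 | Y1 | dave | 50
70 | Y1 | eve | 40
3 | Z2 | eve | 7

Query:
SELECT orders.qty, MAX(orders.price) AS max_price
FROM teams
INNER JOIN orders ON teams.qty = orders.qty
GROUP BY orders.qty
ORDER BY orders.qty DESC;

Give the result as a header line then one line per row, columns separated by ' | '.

After JOIN orders (2 rows):
teams.qty | teams.yr | teams.owner | teams.price | orders.price | orders.kind | orders.qty
7 | 10 | bob | 60 | 5 | blue | 7
7 | 10 | bob | 60 | 70 | blue | 7
After GROUP BY (1 rows):
orders.qty | max_price
7 | 70
After ORDER BY (1 rows):
orders.qty | max_price
7 | 70

== RESULT ==
orders.qty | max_price
7 | 70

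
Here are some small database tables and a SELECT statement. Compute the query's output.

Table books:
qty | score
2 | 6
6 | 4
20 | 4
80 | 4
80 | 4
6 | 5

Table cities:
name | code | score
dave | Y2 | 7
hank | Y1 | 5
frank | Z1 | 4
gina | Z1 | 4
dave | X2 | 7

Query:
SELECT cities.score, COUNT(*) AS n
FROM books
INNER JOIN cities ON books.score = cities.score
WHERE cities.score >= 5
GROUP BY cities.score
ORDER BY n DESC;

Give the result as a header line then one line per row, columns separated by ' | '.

== RESULT ==
cities.score | n
5 | 1

Derivation:
After JOIN cities (9 rows):
books.qty | books.score | cities.name | cities.code | cities.score
6 | 4 | frank | Z1 | 4
6 | 4 | gina | Z1 | 4
20 | 4 | frank | Z1 | 4
20 | 4 | gina | Z1 | 4
80 | 4 | frank | Z1 | 4
80 | 4 | gina | Z1 | 4
80 | 4 | frank | Z1 | 4
80 | 4 | gina | Z1 | 4
6 | 5 | hank | Y1 | 5
After WHERE (1 rows):
books.qty | books.score | cities.name | cities.code | cities.score
6 | 5 | hank | Y1 | 5
After GROUP BY (1 rows):
cities.score | n
5 | 1
After ORDER BY (1 rows):
cities.score | n
5 | 1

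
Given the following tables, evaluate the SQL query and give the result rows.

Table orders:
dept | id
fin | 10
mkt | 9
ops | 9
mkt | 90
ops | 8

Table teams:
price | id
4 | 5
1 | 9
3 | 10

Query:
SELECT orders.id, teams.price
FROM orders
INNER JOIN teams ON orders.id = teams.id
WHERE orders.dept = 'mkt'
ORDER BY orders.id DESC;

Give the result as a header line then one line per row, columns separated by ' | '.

After JOIN teams (3 rows):
orders.dept | orders.id | teams.price | teams.id
fin | 10 | 3 | 10
mkt | 9 | 1 | 9
ops | 9 | 1 | 9
After WHERE (1 rows):
orders.dept | orders.id | teams.price | teams.id
mkt | 9 | 1 | 9
After SELECT (1 rows):
orders.id | teams.price
9 | 1
After ORDER BY (1 rows):
orders.id | teams.price
9 | 1

== RESULT ==
orders.id | teams.price
9 | 1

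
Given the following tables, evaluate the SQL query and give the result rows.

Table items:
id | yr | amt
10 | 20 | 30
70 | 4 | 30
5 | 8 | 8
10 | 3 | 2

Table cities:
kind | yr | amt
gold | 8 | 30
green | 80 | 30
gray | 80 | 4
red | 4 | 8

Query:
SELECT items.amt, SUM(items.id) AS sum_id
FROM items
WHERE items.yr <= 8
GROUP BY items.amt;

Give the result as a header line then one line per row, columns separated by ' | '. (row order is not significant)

== RESULT ==
items.amt | sum_id
30 | 70
8 | 5
2 | 10

Derivation:
After WHERE (3 rows):
items.id | items.yr | items.amt
70 | 4 | 30
5 | 8 | 8
10 | 3 | 2
After GROUP BY (3 rows):
items.amt | sum_id
30 | 70
8 | 5
2 | 10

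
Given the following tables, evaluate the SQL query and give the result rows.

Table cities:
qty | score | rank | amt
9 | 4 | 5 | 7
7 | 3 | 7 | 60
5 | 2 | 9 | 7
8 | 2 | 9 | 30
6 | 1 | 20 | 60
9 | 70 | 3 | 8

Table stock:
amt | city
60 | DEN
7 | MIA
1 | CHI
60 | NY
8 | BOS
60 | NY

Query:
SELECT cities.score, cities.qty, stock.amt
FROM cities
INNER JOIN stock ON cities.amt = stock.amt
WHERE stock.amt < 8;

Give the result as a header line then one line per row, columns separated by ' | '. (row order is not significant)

After JOIN stock (9 rows):
cities.qty | cities.score | cities.rank | cities.amt | stock.amt | stock.city
9 | 4 | 5 | 7 | 7 | MIA
7 | 3 | 7 | 60 | 60 | DEN
7 | 3 | 7 | 60 | 60 | NY
7 | 3 | 7 | 60 | 60 | NY
5 | 2 | 9 | 7 | 7 | MIA
6 | 1 | 20 | 60 | 60 | DEN
6 | 1 | 20 | 60 | 60 | NY
6 | 1 | 20 | 60 | 60 | NY
9 | 70 | 3 | 8 | 8 | BOS
After WHERE (2 rows):
cities.qty | cities.score | cities.rank | cities.amt | stock.amt | stock.city
9 | 4 | 5 | 7 | 7 | MIA
5 | 2 | 9 | 7 | 7 | MIA
After SELECT (2 rows):
cities.score | cities.qty | stock.amt
4 | 9 | 7
2 | 5 | 7

== RESULT ==
cities.score | cities.qty | stock.amt
4 | 9 | 7
2 | 5 | 7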